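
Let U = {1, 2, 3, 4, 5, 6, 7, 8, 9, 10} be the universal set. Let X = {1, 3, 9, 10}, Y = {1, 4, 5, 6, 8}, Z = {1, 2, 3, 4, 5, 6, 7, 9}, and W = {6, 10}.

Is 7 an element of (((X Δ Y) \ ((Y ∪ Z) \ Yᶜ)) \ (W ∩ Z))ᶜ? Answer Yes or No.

Yes

7 ∉ X and 7 ∉ Y, so 7 ∉ X Δ Y
7 ∉ Y and 7 ∈ Z, so 7 ∈ Y ∪ Z
7 ∉ Y, so 7 ∈ Yᶜ
7 ∈ (Y ∪ Z) and 7 ∈ Yᶜ, so 7 ∉ (Y ∪ Z) \ Yᶜ
7 ∉ (X Δ Y) and 7 ∉ ((Y ∪ Z) \ Yᶜ), so 7 ∉ (X Δ Y) \ ((Y ∪ Z) \ Yᶜ)
7 ∉ W and 7 ∈ Z, so 7 ∉ W ∩ Z
7 ∉ ((X Δ Y) \ ((Y ∪ Z) \ Yᶜ)) and 7 ∉ (W ∩ Z), so 7 ∉ ((X Δ Y) \ ((Y ∪ Z) \ Yᶜ)) \ (W ∩ Z)
7 ∈ (((X Δ Y) \ ((Y ∪ Z) \ Yᶜ)) \ (W ∩ Z))ᶜ since 7 ∉ (((X Δ Y) \ ((Y ∪ Z) \ Yᶜ)) \ (W ∩ Z))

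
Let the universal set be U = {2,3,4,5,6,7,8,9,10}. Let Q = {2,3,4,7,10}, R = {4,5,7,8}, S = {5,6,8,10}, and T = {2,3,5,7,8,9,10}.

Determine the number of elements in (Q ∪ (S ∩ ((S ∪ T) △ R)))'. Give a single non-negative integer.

S ∪ T = {2,3,5,6,7,8,9,10}
(S ∪ T) △ R = {2,3,4,6,9,10}
S ∩ ((S ∪ T) △ R) = {6,10}
Q ∪ (S ∩ ((S ∪ T) △ R)) = {2,3,4,6,7,10}
(Q ∪ (S ∩ ((S ∪ T) △ R)))' = {5,8,9}
|(Q ∪ (S ∩ ((S ∪ T) △ R)))'| = 3

3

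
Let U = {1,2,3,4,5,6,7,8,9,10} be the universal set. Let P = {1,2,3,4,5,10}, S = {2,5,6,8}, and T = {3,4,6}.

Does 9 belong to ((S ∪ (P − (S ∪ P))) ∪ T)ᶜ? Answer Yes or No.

Yes

9 ∉ S and 9 ∉ P, so 9 ∉ S ∪ P
9 ∉ P and 9 ∉ (S ∪ P), so 9 ∉ P − (S ∪ P)
9 ∉ S and 9 ∉ (P − (S ∪ P)), so 9 ∉ S ∪ (P − (S ∪ P))
9 ∉ (S ∪ (P − (S ∪ P))) and 9 ∉ T, so 9 ∉ (S ∪ (P − (S ∪ P))) ∪ T
9 ∈ ((S ∪ (P − (S ∪ P))) ∪ T)ᶜ since 9 ∉ ((S ∪ (P − (S ∪ P))) ∪ T)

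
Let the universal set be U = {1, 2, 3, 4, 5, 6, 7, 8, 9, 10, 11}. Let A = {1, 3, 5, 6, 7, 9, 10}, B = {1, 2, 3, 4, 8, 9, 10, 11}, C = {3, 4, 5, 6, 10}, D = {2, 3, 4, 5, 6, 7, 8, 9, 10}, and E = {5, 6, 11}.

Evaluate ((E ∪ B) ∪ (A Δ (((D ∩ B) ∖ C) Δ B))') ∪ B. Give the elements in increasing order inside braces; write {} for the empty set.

E ∪ B = {1, 2, 3, 4, 5, 6, 8, 9, 10, 11}
D ∩ B = {2, 3, 4, 8, 9, 10}
(D ∩ B) ∖ C = {2, 8, 9}
((D ∩ B) ∖ C) Δ B = {1, 3, 4, 10, 11}
A Δ (((D ∩ B) ∖ C) Δ B) = {4, 5, 6, 7, 9, 11}
(A Δ (((D ∩ B) ∖ C) Δ B))' = {1, 2, 3, 8, 10}
(E ∪ B) ∪ (A Δ (((D ∩ B) ∖ C) Δ B))' = {1, 2, 3, 4, 5, 6, 8, 9, 10, 11}
((E ∪ B) ∪ (A Δ (((D ∩ B) ∖ C) Δ B))') ∪ B = {1, 2, 3, 4, 5, 6, 8, 9, 10, 11}

{1, 2, 3, 4, 5, 6, 8, 9, 10, 11}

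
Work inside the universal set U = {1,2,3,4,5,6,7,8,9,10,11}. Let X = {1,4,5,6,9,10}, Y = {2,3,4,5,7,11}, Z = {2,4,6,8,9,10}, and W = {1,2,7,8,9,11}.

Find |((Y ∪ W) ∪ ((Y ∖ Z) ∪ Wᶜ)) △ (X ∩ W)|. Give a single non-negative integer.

Y ∪ W = {1,2,3,4,5,7,8,9,11}
Y ∖ Z = {3,5,7,11}
Wᶜ = {3,4,5,6,10}
(Y ∖ Z) ∪ Wᶜ = {3,4,5,6,7,10,11}
(Y ∪ W) ∪ ((Y ∖ Z) ∪ Wᶜ) = {1,2,3,4,5,6,7,8,9,10,11}
X ∩ W = {1,9}
((Y ∪ W) ∪ ((Y ∖ Z) ∪ Wᶜ)) △ (X ∩ W) = {2,3,4,5,6,7,8,10,11}
|((Y ∪ W) ∪ ((Y ∖ Z) ∪ Wᶜ)) △ (X ∩ W)| = 9

9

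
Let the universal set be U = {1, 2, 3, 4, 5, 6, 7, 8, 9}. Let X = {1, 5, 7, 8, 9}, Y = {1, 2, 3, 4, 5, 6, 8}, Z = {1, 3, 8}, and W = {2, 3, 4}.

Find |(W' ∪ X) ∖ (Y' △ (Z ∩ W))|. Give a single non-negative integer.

W' = {1, 5, 6, 7, 8, 9}
W' ∪ X = {1, 5, 6, 7, 8, 9}
Y' = {7, 9}
Z ∩ W = {3}
Y' △ (Z ∩ W) = {3, 7, 9}
(W' ∪ X) ∖ (Y' △ (Z ∩ W)) = {1, 5, 6, 8}
|(W' ∪ X) ∖ (Y' △ (Z ∩ W))| = 4

4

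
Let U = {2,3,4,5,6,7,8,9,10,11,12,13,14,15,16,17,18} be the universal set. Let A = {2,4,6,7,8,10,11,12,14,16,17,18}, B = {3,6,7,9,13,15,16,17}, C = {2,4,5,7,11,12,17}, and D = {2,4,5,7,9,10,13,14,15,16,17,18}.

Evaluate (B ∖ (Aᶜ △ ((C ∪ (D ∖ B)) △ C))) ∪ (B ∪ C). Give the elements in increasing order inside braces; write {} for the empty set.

{2,3,4,5,6,7,9,11,12,13,15,16,17}

Aᶜ = {3,5,9,13,15}
D ∖ B = {2,4,5,10,14,18}
C ∪ (D ∖ B) = {2,4,5,7,10,11,12,14,17,18}
(C ∪ (D ∖ B)) △ C = {10,14,18}
Aᶜ △ ((C ∪ (D ∖ B)) △ C) = {3,5,9,10,13,14,15,18}
B ∖ (Aᶜ △ ((C ∪ (D ∖ B)) △ C)) = {6,7,16,17}
B ∪ C = {2,3,4,5,6,7,9,11,12,13,15,16,17}
(B ∖ (Aᶜ △ ((C ∪ (D ∖ B)) △ C))) ∪ (B ∪ C) = {2,3,4,5,6,7,9,11,12,13,15,16,17}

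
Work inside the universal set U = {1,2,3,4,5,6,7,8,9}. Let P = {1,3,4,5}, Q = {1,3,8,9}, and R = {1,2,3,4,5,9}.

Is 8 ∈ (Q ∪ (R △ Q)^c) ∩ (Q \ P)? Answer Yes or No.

Yes

8 ∉ R and 8 ∈ Q, so 8 ∈ R △ Q
8 ∉ (R △ Q)^c since 8 ∈ (R △ Q)
8 ∈ Q and 8 ∉ (R △ Q)^c, so 8 ∈ Q ∪ (R △ Q)^c
8 ∈ Q and 8 ∉ P, so 8 ∈ Q \ P
8 ∈ (Q ∪ (R △ Q)^c) and 8 ∈ (Q \ P), so 8 ∈ (Q ∪ (R △ Q)^c) ∩ (Q \ P)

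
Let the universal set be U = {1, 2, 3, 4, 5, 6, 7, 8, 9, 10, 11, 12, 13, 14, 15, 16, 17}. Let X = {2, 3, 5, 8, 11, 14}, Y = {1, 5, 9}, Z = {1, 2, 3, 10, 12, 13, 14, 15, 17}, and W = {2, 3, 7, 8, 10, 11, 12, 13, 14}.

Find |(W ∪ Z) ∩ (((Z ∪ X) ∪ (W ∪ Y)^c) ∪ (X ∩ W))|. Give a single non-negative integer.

11

W ∪ Z = {1, 2, 3, 7, 8, 10, 11, 12, 13, 14, 15, 17}
Z ∪ X = {1, 2, 3, 5, 8, 10, 11, 12, 13, 14, 15, 17}
W ∪ Y = {1, 2, 3, 5, 7, 8, 9, 10, 11, 12, 13, 14}
(W ∪ Y)^c = {4, 6, 15, 16, 17}
(Z ∪ X) ∪ (W ∪ Y)^c = {1, 2, 3, 4, 5, 6, 8, 10, 11, 12, 13, 14, 15, 16, 17}
X ∩ W = {2, 3, 8, 11, 14}
((Z ∪ X) ∪ (W ∪ Y)^c) ∪ (X ∩ W) = {1, 2, 3, 4, 5, 6, 8, 10, 11, 12, 13, 14, 15, 16, 17}
(W ∪ Z) ∩ (((Z ∪ X) ∪ (W ∪ Y)^c) ∪ (X ∩ W)) = {1, 2, 3, 8, 10, 11, 12, 13, 14, 15, 17}
|(W ∪ Z) ∩ (((Z ∪ X) ∪ (W ∪ Y)^c) ∪ (X ∩ W))| = 11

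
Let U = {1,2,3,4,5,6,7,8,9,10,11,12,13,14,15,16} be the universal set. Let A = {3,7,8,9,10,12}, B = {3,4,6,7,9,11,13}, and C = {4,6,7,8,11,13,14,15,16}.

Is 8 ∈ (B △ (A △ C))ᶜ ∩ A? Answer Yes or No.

Yes

8 ∈ A and 8 ∈ C, so 8 ∉ A △ C
8 ∉ B and 8 ∉ (A △ C), so 8 ∉ B △ (A △ C)
8 ∈ (B △ (A △ C))ᶜ since 8 ∉ (B △ (A △ C))
8 ∈ (B △ (A △ C))ᶜ and 8 ∈ A, so 8 ∈ (B △ (A △ C))ᶜ ∩ A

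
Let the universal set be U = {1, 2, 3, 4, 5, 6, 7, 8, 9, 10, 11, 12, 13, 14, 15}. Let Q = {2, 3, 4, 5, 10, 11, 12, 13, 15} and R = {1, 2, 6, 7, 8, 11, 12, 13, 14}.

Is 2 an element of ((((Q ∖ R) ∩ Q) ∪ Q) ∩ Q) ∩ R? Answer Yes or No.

Yes

2 ∈ Q and 2 ∈ R, so 2 ∉ Q ∖ R
2 ∉ (Q ∖ R) and 2 ∈ Q, so 2 ∉ (Q ∖ R) ∩ Q
2 ∉ ((Q ∖ R) ∩ Q) and 2 ∈ Q, so 2 ∈ ((Q ∖ R) ∩ Q) ∪ Q
2 ∈ (((Q ∖ R) ∩ Q) ∪ Q) and 2 ∈ Q, so 2 ∈ (((Q ∖ R) ∩ Q) ∪ Q) ∩ Q
2 ∈ ((((Q ∖ R) ∩ Q) ∪ Q) ∩ Q) and 2 ∈ R, so 2 ∈ ((((Q ∖ R) ∩ Q) ∪ Q) ∩ Q) ∩ R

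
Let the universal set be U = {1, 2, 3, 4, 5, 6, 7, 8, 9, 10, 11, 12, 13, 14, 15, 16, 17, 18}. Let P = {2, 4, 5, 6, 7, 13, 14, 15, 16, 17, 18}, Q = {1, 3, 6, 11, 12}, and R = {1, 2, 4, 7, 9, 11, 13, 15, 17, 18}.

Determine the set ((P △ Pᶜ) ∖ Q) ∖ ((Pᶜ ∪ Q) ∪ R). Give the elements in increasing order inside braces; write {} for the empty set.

Pᶜ = {1, 3, 8, 9, 10, 11, 12}
P △ Pᶜ = {1, 2, 3, 4, 5, 6, 7, 8, 9, 10, 11, 12, 13, 14, 15, 16, 17, 18}
(P △ Pᶜ) ∖ Q = {2, 4, 5, 7, 8, 9, 10, 13, 14, 15, 16, 17, 18}
Pᶜ ∪ Q = {1, 3, 6, 8, 9, 10, 11, 12}
(Pᶜ ∪ Q) ∪ R = {1, 2, 3, 4, 6, 7, 8, 9, 10, 11, 12, 13, 15, 17, 18}
((P △ Pᶜ) ∖ Q) ∖ ((Pᶜ ∪ Q) ∪ R) = {5, 14, 16}

{5, 14, 16}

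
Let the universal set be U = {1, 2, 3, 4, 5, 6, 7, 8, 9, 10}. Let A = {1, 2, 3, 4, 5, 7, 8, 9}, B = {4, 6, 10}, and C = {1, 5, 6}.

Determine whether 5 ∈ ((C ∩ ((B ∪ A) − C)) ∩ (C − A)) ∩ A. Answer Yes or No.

No

5 ∉ B and 5 ∈ A, so 5 ∈ B ∪ A
5 ∈ (B ∪ A) and 5 ∈ C, so 5 ∉ (B ∪ A) − C
5 ∈ C and 5 ∉ ((B ∪ A) − C), so 5 ∉ C ∩ ((B ∪ A) − C)
5 ∈ C and 5 ∈ A, so 5 ∉ C − A
5 ∉ (C ∩ ((B ∪ A) − C)) and 5 ∉ (C − A), so 5 ∉ (C ∩ ((B ∪ A) − C)) ∩ (C − A)
5 ∉ ((C ∩ ((B ∪ A) − C)) ∩ (C − A)) and 5 ∈ A, so 5 ∉ ((C ∩ ((B ∪ A) − C)) ∩ (C − A)) ∩ A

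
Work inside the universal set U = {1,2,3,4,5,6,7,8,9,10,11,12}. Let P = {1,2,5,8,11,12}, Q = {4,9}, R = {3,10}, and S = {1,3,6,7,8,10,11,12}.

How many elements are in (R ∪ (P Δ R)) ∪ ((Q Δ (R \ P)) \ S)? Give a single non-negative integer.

P Δ R = {1,2,3,5,8,10,11,12}
R ∪ (P Δ R) = {1,2,3,5,8,10,11,12}
R \ P = {3,10}
Q Δ (R \ P) = {3,4,9,10}
(Q Δ (R \ P)) \ S = {4,9}
(R ∪ (P Δ R)) ∪ ((Q Δ (R \ P)) \ S) = {1,2,3,4,5,8,9,10,11,12}
|(R ∪ (P Δ R)) ∪ ((Q Δ (R \ P)) \ S)| = 10

10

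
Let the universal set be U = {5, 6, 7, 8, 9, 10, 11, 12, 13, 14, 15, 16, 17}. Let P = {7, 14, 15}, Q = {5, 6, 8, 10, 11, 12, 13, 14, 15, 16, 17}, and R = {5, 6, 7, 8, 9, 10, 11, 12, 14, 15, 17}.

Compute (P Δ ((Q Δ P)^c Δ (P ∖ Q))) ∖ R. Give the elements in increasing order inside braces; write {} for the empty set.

Q Δ P = {5, 6, 7, 8, 10, 11, 12, 13, 16, 17}
(Q Δ P)^c = {9, 14, 15}
P ∖ Q = {7}
(Q Δ P)^c Δ (P ∖ Q) = {7, 9, 14, 15}
P Δ ((Q Δ P)^c Δ (P ∖ Q)) = {9}
(P Δ ((Q Δ P)^c Δ (P ∖ Q))) ∖ R = {}

{}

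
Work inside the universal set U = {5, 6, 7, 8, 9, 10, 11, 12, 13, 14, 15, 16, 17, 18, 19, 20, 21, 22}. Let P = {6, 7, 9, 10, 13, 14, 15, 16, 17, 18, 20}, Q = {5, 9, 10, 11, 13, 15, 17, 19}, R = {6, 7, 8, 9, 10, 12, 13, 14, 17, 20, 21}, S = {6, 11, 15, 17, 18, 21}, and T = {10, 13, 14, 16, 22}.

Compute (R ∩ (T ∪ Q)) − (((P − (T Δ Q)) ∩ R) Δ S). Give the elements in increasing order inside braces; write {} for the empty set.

{9, 14}

T ∪ Q = {5, 9, 10, 11, 13, 14, 15, 16, 17, 19, 22}
R ∩ (T ∪ Q) = {9, 10, 13, 14, 17}
T Δ Q = {5, 9, 11, 14, 15, 16, 17, 19, 22}
P − (T Δ Q) = {6, 7, 10, 13, 18, 20}
(P − (T Δ Q)) ∩ R = {6, 7, 10, 13, 20}
((P − (T Δ Q)) ∩ R) Δ S = {7, 10, 11, 13, 15, 17, 18, 20, 21}
(R ∩ (T ∪ Q)) − (((P − (T Δ Q)) ∩ R) Δ S) = {9, 14}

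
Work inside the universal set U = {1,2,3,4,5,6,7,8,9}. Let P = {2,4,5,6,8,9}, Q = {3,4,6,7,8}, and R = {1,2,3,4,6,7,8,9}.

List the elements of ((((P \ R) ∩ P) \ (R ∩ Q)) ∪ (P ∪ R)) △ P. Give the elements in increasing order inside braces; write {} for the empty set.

P \ R = {5}
(P \ R) ∩ P = {5}
R ∩ Q = {3,4,6,7,8}
((P \ R) ∩ P) \ (R ∩ Q) = {5}
P ∪ R = {1,2,3,4,5,6,7,8,9}
(((P \ R) ∩ P) \ (R ∩ Q)) ∪ (P ∪ R) = {1,2,3,4,5,6,7,8,9}
((((P \ R) ∩ P) \ (R ∩ Q)) ∪ (P ∪ R)) △ P = {1,3,7}

{1,3,7}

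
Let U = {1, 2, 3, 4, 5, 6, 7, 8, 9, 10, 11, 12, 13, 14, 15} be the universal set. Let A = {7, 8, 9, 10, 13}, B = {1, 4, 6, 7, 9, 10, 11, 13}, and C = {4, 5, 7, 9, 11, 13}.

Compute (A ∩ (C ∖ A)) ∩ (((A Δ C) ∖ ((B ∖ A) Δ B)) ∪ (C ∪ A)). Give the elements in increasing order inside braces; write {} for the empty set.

{}

C ∖ A = {4, 5, 11}
A ∩ (C ∖ A) = {}
A Δ C = {4, 5, 8, 10, 11}
B ∖ A = {1, 4, 6, 11}
(B ∖ A) Δ B = {7, 9, 10, 13}
(A Δ C) ∖ ((B ∖ A) Δ B) = {4, 5, 8, 11}
C ∪ A = {4, 5, 7, 8, 9, 10, 11, 13}
((A Δ C) ∖ ((B ∖ A) Δ B)) ∪ (C ∪ A) = {4, 5, 7, 8, 9, 10, 11, 13}
(A ∩ (C ∖ A)) ∩ (((A Δ C) ∖ ((B ∖ A) Δ B)) ∪ (C ∪ A)) = {}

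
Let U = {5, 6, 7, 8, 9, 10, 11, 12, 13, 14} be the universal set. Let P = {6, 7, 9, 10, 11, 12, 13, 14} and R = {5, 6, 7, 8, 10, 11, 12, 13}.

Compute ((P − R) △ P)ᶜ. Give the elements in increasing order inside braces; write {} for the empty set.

{5, 8, 9, 14}

P − R = {9, 14}
(P − R) △ P = {6, 7, 10, 11, 12, 13}
((P − R) △ P)ᶜ = {5, 8, 9, 14}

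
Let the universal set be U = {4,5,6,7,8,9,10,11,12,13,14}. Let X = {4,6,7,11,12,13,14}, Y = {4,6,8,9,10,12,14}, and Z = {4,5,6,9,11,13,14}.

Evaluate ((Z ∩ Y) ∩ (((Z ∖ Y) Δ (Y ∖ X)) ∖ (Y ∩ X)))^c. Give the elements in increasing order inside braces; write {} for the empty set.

Z ∩ Y = {4,6,9,14}
Z ∖ Y = {5,11,13}
Y ∖ X = {8,9,10}
(Z ∖ Y) Δ (Y ∖ X) = {5,8,9,10,11,13}
Y ∩ X = {4,6,12,14}
((Z ∖ Y) Δ (Y ∖ X)) ∖ (Y ∩ X) = {5,8,9,10,11,13}
(Z ∩ Y) ∩ (((Z ∖ Y) Δ (Y ∖ X)) ∖ (Y ∩ X)) = {9}
((Z ∩ Y) ∩ (((Z ∖ Y) Δ (Y ∖ X)) ∖ (Y ∩ X)))^c = {4,5,6,7,8,10,11,12,13,14}

{4,5,6,7,8,10,11,12,13,14}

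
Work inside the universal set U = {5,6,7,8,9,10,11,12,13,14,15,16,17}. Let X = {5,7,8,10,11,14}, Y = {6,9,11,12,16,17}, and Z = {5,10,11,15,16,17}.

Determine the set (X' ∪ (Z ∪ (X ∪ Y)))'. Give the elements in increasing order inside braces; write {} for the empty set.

X' = {6,9,12,13,15,16,17}
X ∪ Y = {5,6,7,8,9,10,11,12,14,16,17}
Z ∪ (X ∪ Y) = {5,6,7,8,9,10,11,12,14,15,16,17}
X' ∪ (Z ∪ (X ∪ Y)) = {5,6,7,8,9,10,11,12,13,14,15,16,17}
(X' ∪ (Z ∪ (X ∪ Y)))' = {}

{}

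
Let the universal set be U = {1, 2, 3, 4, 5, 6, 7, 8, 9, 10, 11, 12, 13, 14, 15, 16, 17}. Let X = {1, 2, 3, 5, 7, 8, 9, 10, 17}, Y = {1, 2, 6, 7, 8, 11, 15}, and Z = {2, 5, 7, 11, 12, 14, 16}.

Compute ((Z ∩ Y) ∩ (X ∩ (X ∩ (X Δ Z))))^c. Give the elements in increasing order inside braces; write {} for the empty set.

Z ∩ Y = {2, 7, 11}
X Δ Z = {1, 3, 8, 9, 10, 11, 12, 14, 16, 17}
X ∩ (X Δ Z) = {1, 3, 8, 9, 10, 17}
X ∩ (X ∩ (X Δ Z)) = {1, 3, 8, 9, 10, 17}
(Z ∩ Y) ∩ (X ∩ (X ∩ (X Δ Z))) = {}
((Z ∩ Y) ∩ (X ∩ (X ∩ (X Δ Z))))^c = {1, 2, 3, 4, 5, 6, 7, 8, 9, 10, 11, 12, 13, 14, 15, 16, 17}

{1, 2, 3, 4, 5, 6, 7, 8, 9, 10, 11, 12, 13, 14, 15, 16, 17}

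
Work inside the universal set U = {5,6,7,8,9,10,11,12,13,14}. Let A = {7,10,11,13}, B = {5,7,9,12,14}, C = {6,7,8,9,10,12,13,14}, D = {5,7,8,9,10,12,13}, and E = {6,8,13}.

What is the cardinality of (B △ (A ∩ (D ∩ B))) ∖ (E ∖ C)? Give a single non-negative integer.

D ∩ B = {5,7,9,12}
A ∩ (D ∩ B) = {7}
B △ (A ∩ (D ∩ B)) = {5,9,12,14}
E ∖ C = {}
(B △ (A ∩ (D ∩ B))) ∖ (E ∖ C) = {5,9,12,14}
|(B △ (A ∩ (D ∩ B))) ∖ (E ∖ C)| = 4

4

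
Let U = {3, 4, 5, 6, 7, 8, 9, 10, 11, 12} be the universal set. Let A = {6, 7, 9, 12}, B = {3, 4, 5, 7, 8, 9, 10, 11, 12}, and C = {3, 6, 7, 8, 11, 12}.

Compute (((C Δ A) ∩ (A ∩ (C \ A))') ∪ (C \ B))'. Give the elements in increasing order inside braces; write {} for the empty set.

C Δ A = {3, 8, 9, 11}
C \ A = {3, 8, 11}
A ∩ (C \ A) = {}
(A ∩ (C \ A))' = {3, 4, 5, 6, 7, 8, 9, 10, 11, 12}
(C Δ A) ∩ (A ∩ (C \ A))' = {3, 8, 9, 11}
C \ B = {6}
((C Δ A) ∩ (A ∩ (C \ A))') ∪ (C \ B) = {3, 6, 8, 9, 11}
(((C Δ A) ∩ (A ∩ (C \ A))') ∪ (C \ B))' = {4, 5, 7, 10, 12}

{4, 5, 7, 10, 12}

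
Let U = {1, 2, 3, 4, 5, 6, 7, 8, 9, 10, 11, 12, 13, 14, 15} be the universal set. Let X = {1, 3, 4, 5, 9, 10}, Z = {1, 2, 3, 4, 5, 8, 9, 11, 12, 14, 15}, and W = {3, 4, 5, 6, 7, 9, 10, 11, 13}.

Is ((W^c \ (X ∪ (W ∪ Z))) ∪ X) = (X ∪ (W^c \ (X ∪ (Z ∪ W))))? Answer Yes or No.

W^c = {1, 2, 8, 12, 14, 15}
W ∪ Z = {1, 2, 3, 4, 5, 6, 7, 8, 9, 10, 11, 12, 13, 14, 15}
X ∪ (W ∪ Z) = {1, 2, 3, 4, 5, 6, 7, 8, 9, 10, 11, 12, 13, 14, 15}
W^c \ (X ∪ (W ∪ Z)) = {}
(W^c \ (X ∪ (W ∪ Z))) ∪ X = {1, 3, 4, 5, 9, 10}
Z ∪ W = {1, 2, 3, 4, 5, 6, 7, 8, 9, 10, 11, 12, 13, 14, 15}
X ∪ (Z ∪ W) = {1, 2, 3, 4, 5, 6, 7, 8, 9, 10, 11, 12, 13, 14, 15}
W^c \ (X ∪ (Z ∪ W)) = {}
X ∪ (W^c \ (X ∪ (Z ∪ W))) = {1, 3, 4, 5, 9, 10}
Both equal {1, 3, 4, 5, 9, 10}, so (W^c \ (X ∪ (W ∪ Z))) ∪ X = X ∪ (W^c \ (X ∪ (Z ∪ W))).

Yes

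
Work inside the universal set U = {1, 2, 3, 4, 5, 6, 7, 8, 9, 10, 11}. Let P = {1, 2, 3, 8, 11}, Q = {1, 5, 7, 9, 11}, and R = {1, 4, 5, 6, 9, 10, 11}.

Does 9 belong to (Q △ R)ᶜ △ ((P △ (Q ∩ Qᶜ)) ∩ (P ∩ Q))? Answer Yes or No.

9 ∈ Q and 9 ∈ R, so 9 ∉ Q △ R
9 ∈ (Q △ R)ᶜ since 9 ∉ (Q △ R)
9 ∈ Q, so 9 ∉ Qᶜ
9 ∈ Q and 9 ∉ Qᶜ, so 9 ∉ Q ∩ Qᶜ
9 ∉ P and 9 ∉ (Q ∩ Qᶜ), so 9 ∉ P △ (Q ∩ Qᶜ)
9 ∉ P and 9 ∈ Q, so 9 ∉ P ∩ Q
9 ∉ (P △ (Q ∩ Qᶜ)) and 9 ∉ (P ∩ Q), so 9 ∉ (P △ (Q ∩ Qᶜ)) ∩ (P ∩ Q)
9 ∈ (Q △ R)ᶜ and 9 ∉ ((P △ (Q ∩ Qᶜ)) ∩ (P ∩ Q)), so 9 ∈ (Q △ R)ᶜ △ ((P △ (Q ∩ Qᶜ)) ∩ (P ∩ Q))

Yes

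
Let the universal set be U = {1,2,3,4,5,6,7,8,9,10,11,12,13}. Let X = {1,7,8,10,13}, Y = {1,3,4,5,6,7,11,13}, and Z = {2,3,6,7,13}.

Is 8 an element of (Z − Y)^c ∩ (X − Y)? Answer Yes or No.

8 ∉ Z and 8 ∉ Y, so 8 ∉ Z − Y
8 ∈ (Z − Y)^c since 8 ∉ (Z − Y)
8 ∈ X and 8 ∉ Y, so 8 ∈ X − Y
8 ∈ (Z − Y)^c and 8 ∈ (X − Y), so 8 ∈ (Z − Y)^c ∩ (X − Y)

Yes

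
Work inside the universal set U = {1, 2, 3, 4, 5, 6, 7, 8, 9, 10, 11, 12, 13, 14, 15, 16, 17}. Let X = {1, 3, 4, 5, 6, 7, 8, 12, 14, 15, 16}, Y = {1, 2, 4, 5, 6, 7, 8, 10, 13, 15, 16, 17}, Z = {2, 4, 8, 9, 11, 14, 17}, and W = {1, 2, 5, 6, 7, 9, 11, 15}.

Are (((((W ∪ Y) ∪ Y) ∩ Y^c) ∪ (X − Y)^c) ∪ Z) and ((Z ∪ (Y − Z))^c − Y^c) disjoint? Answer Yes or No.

Yes

W ∪ Y = {1, 2, 4, 5, 6, 7, 8, 9, 10, 11, 13, 15, 16, 17}
(W ∪ Y) ∪ Y = {1, 2, 4, 5, 6, 7, 8, 9, 10, 11, 13, 15, 16, 17}
Y^c = {3, 9, 11, 12, 14}
((W ∪ Y) ∪ Y) ∩ Y^c = {9, 11}
X − Y = {3, 12, 14}
(X − Y)^c = {1, 2, 4, 5, 6, 7, 8, 9, 10, 11, 13, 15, 16, 17}
(((W ∪ Y) ∪ Y) ∩ Y^c) ∪ (X − Y)^c = {1, 2, 4, 5, 6, 7, 8, 9, 10, 11, 13, 15, 16, 17}
((((W ∪ Y) ∪ Y) ∩ Y^c) ∪ (X − Y)^c) ∪ Z = {1, 2, 4, 5, 6, 7, 8, 9, 10, 11, 13, 14, 15, 16, 17}
Y − Z = {1, 5, 6, 7, 10, 13, 15, 16}
Z ∪ (Y − Z) = {1, 2, 4, 5, 6, 7, 8, 9, 10, 11, 13, 14, 15, 16, 17}
(Z ∪ (Y − Z))^c = {3, 12}
(Z ∪ (Y − Z))^c − Y^c = {}
{1, 2, 4, 5, 6, 7, 8, 9, 10, 11, 13, 14, 15, 16, 17} and {} share no elements.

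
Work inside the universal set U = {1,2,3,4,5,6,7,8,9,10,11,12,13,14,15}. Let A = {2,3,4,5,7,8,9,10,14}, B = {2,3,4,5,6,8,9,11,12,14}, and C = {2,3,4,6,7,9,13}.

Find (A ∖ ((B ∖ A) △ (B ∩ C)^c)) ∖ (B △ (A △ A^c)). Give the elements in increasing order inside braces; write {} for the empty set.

{2,3,4,9}

B ∖ A = {6,11,12}
B ∩ C = {2,3,4,6,9}
(B ∩ C)^c = {1,5,7,8,10,11,12,13,14,15}
(B ∖ A) △ (B ∩ C)^c = {1,5,6,7,8,10,13,14,15}
A ∖ ((B ∖ A) △ (B ∩ C)^c) = {2,3,4,9}
A^c = {1,6,11,12,13,15}
A △ A^c = {1,2,3,4,5,6,7,8,9,10,11,12,13,14,15}
B △ (A △ A^c) = {1,7,10,13,15}
(A ∖ ((B ∖ A) △ (B ∩ C)^c)) ∖ (B △ (A △ A^c)) = {2,3,4,9}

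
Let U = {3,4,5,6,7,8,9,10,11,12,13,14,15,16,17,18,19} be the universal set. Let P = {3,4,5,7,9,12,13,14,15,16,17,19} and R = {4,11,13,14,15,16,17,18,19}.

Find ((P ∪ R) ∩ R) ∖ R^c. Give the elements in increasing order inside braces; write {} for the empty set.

P ∪ R = {3,4,5,7,9,11,12,13,14,15,16,17,18,19}
(P ∪ R) ∩ R = {4,11,13,14,15,16,17,18,19}
R^c = {3,5,6,7,8,9,10,12}
((P ∪ R) ∩ R) ∖ R^c = {4,11,13,14,15,16,17,18,19}

{4,11,13,14,15,16,17,18,19}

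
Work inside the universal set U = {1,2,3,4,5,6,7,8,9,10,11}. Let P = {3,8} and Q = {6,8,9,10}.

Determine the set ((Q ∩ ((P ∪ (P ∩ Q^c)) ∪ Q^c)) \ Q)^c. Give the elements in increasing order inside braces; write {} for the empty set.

{1,2,3,4,5,6,7,8,9,10,11}

Q^c = {1,2,3,4,5,7,11}
P ∩ Q^c = {3}
P ∪ (P ∩ Q^c) = {3,8}
(P ∪ (P ∩ Q^c)) ∪ Q^c = {1,2,3,4,5,7,8,11}
Q ∩ ((P ∪ (P ∩ Q^c)) ∪ Q^c) = {8}
(Q ∩ ((P ∪ (P ∩ Q^c)) ∪ Q^c)) \ Q = {}
((Q ∩ ((P ∪ (P ∩ Q^c)) ∪ Q^c)) \ Q)^c = {1,2,3,4,5,6,7,8,9,10,11}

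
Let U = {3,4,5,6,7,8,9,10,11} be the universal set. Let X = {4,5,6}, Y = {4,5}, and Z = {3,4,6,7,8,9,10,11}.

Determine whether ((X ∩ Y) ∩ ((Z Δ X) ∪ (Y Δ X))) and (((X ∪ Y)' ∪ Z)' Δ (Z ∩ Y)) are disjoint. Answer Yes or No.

No

X ∩ Y = {4,5}
Z Δ X = {3,5,7,8,9,10,11}
Y Δ X = {6}
(Z Δ X) ∪ (Y Δ X) = {3,5,6,7,8,9,10,11}
(X ∩ Y) ∩ ((Z Δ X) ∪ (Y Δ X)) = {5}
X ∪ Y = {4,5,6}
(X ∪ Y)' = {3,7,8,9,10,11}
(X ∪ Y)' ∪ Z = {3,4,6,7,8,9,10,11}
((X ∪ Y)' ∪ Z)' = {5}
Z ∩ Y = {4}
((X ∪ Y)' ∪ Z)' Δ (Z ∩ Y) = {4,5}
5 lies in both, so they are not disjoint.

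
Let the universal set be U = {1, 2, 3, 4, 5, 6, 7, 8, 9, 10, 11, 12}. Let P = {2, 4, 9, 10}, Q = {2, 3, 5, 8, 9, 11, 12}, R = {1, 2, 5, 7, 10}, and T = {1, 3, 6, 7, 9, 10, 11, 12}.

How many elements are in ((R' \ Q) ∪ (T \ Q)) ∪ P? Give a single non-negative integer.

R' = {3, 4, 6, 8, 9, 11, 12}
R' \ Q = {4, 6}
T \ Q = {1, 6, 7, 10}
(R' \ Q) ∪ (T \ Q) = {1, 4, 6, 7, 10}
((R' \ Q) ∪ (T \ Q)) ∪ P = {1, 2, 4, 6, 7, 9, 10}
|((R' \ Q) ∪ (T \ Q)) ∪ P| = 7

7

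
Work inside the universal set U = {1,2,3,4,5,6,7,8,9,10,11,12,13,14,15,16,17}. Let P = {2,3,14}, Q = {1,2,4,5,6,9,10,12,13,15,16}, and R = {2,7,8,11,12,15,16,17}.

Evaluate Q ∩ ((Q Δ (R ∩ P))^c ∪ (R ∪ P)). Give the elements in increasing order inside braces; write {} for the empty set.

R ∩ P = {2}
Q Δ (R ∩ P) = {1,4,5,6,9,10,12,13,15,16}
(Q Δ (R ∩ P))^c = {2,3,7,8,11,14,17}
R ∪ P = {2,3,7,8,11,12,14,15,16,17}
(Q Δ (R ∩ P))^c ∪ (R ∪ P) = {2,3,7,8,11,12,14,15,16,17}
Q ∩ ((Q Δ (R ∩ P))^c ∪ (R ∪ P)) = {2,12,15,16}

{2,12,15,16}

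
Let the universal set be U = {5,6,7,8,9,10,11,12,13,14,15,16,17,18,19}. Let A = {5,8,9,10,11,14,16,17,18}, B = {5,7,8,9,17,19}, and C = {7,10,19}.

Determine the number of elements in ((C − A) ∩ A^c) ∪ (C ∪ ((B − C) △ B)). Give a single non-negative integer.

3

C − A = {7,19}
A^c = {6,7,12,13,15,19}
(C − A) ∩ A^c = {7,19}
B − C = {5,8,9,17}
(B − C) △ B = {7,19}
C ∪ ((B − C) △ B) = {7,10,19}
((C − A) ∩ A^c) ∪ (C ∪ ((B − C) △ B)) = {7,10,19}
|((C − A) ∩ A^c) ∪ (C ∪ ((B − C) △ B))| = 3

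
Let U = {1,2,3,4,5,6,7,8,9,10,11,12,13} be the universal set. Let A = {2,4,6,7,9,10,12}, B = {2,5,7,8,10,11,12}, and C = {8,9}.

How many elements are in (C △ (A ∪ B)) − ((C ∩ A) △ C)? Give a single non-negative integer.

A ∪ B = {2,4,5,6,7,8,9,10,11,12}
C △ (A ∪ B) = {2,4,5,6,7,10,11,12}
C ∩ A = {9}
(C ∩ A) △ C = {8}
(C △ (A ∪ B)) − ((C ∩ A) △ C) = {2,4,5,6,7,10,11,12}
|(C △ (A ∪ B)) − ((C ∩ A) △ C)| = 8

8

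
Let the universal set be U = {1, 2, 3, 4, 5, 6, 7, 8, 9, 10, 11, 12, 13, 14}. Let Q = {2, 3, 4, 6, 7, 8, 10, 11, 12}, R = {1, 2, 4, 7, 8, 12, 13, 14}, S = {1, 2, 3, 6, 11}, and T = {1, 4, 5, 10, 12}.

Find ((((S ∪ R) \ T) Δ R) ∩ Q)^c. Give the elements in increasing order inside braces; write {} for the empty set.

S ∪ R = {1, 2, 3, 4, 6, 7, 8, 11, 12, 13, 14}
(S ∪ R) \ T = {2, 3, 6, 7, 8, 11, 13, 14}
((S ∪ R) \ T) Δ R = {1, 3, 4, 6, 11, 12}
(((S ∪ R) \ T) Δ R) ∩ Q = {3, 4, 6, 11, 12}
((((S ∪ R) \ T) Δ R) ∩ Q)^c = {1, 2, 5, 7, 8, 9, 10, 13, 14}

{1, 2, 5, 7, 8, 9, 10, 13, 14}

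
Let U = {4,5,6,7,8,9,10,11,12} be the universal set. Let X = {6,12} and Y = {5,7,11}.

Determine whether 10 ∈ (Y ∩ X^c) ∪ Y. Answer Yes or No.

No

10 ∉ X, so 10 ∈ X^c
10 ∉ Y and 10 ∈ X^c, so 10 ∉ Y ∩ X^c
10 ∉ (Y ∩ X^c) and 10 ∉ Y, so 10 ∉ (Y ∩ X^c) ∪ Y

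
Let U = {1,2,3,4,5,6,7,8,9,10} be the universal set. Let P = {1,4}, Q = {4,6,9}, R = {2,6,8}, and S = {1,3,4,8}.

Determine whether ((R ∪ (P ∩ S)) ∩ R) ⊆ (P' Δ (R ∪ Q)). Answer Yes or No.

P ∩ S = {1,4}
R ∪ (P ∩ S) = {1,2,4,6,8}
(R ∪ (P ∩ S)) ∩ R = {2,6,8}
P' = {2,3,5,6,7,8,9,10}
R ∪ Q = {2,4,6,8,9}
P' Δ (R ∪ Q) = {3,4,5,7,10}
2 ∈ (R ∪ (P ∩ S)) ∩ R but 2 ∉ P' Δ (R ∪ Q), so the inclusion fails.

No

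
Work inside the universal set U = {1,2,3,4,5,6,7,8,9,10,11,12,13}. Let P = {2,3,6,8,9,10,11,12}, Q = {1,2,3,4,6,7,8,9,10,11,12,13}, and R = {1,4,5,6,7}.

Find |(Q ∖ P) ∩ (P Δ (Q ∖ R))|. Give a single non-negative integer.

1

Q ∖ P = {1,4,7,13}
Q ∖ R = {2,3,8,9,10,11,12,13}
P Δ (Q ∖ R) = {6,13}
(Q ∖ P) ∩ (P Δ (Q ∖ R)) = {13}
|(Q ∖ P) ∩ (P Δ (Q ∖ R))| = 1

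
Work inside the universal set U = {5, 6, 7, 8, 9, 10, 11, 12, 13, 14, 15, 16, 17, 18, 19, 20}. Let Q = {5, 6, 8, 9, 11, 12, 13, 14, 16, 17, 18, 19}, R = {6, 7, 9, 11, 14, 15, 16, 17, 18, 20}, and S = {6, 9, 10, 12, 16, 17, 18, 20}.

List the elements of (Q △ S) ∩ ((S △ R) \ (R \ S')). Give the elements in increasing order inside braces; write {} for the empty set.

Q △ S = {5, 8, 10, 11, 13, 14, 19, 20}
S △ R = {7, 10, 11, 12, 14, 15}
S' = {5, 7, 8, 11, 13, 14, 15, 19}
R \ S' = {6, 9, 16, 17, 18, 20}
(S △ R) \ (R \ S') = {7, 10, 11, 12, 14, 15}
(Q △ S) ∩ ((S △ R) \ (R \ S')) = {10, 11, 14}

{10, 11, 14}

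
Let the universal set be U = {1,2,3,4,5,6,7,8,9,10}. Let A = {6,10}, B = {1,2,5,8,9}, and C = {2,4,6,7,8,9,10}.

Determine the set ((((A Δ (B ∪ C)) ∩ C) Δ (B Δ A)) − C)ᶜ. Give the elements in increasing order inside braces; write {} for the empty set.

{2,3,4,6,7,8,9,10}

B ∪ C = {1,2,4,5,6,7,8,9,10}
A Δ (B ∪ C) = {1,2,4,5,7,8,9}
(A Δ (B ∪ C)) ∩ C = {2,4,7,8,9}
B Δ A = {1,2,5,6,8,9,10}
((A Δ (B ∪ C)) ∩ C) Δ (B Δ A) = {1,4,5,6,7,10}
(((A Δ (B ∪ C)) ∩ C) Δ (B Δ A)) − C = {1,5}
((((A Δ (B ∪ C)) ∩ C) Δ (B Δ A)) − C)ᶜ = {2,3,4,6,7,8,9,10}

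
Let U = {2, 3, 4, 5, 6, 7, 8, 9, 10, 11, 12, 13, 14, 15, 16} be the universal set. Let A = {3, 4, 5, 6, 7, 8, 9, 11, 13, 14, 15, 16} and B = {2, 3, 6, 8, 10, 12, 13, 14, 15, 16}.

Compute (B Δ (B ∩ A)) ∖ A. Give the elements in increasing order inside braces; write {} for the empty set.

B ∩ A = {3, 6, 8, 13, 14, 15, 16}
B Δ (B ∩ A) = {2, 10, 12}
(B Δ (B ∩ A)) ∖ A = {2, 10, 12}

{2, 10, 12}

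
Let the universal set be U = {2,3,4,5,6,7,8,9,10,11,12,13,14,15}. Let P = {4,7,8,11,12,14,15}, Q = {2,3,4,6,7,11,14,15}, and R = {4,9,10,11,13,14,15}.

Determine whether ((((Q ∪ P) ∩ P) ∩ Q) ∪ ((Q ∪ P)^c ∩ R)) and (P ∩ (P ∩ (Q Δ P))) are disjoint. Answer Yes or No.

Yes

Q ∪ P = {2,3,4,6,7,8,11,12,14,15}
(Q ∪ P) ∩ P = {4,7,8,11,12,14,15}
((Q ∪ P) ∩ P) ∩ Q = {4,7,11,14,15}
(Q ∪ P)^c = {5,9,10,13}
(Q ∪ P)^c ∩ R = {9,10,13}
(((Q ∪ P) ∩ P) ∩ Q) ∪ ((Q ∪ P)^c ∩ R) = {4,7,9,10,11,13,14,15}
Q Δ P = {2,3,6,8,12}
P ∩ (Q Δ P) = {8,12}
P ∩ (P ∩ (Q Δ P)) = {8,12}
{4,7,9,10,11,13,14,15} and {8,12} share no elements.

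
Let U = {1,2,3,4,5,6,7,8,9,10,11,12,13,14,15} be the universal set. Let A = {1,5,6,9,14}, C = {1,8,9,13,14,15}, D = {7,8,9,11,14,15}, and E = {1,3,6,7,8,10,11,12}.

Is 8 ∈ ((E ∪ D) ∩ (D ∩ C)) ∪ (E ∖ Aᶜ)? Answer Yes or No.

Yes

8 ∈ E and 8 ∈ D, so 8 ∈ E ∪ D
8 ∈ D and 8 ∈ C, so 8 ∈ D ∩ C
8 ∈ (E ∪ D) and 8 ∈ (D ∩ C), so 8 ∈ (E ∪ D) ∩ (D ∩ C)
8 ∉ A, so 8 ∈ Aᶜ
8 ∈ E and 8 ∈ Aᶜ, so 8 ∉ E ∖ Aᶜ
8 ∈ ((E ∪ D) ∩ (D ∩ C)) and 8 ∉ (E ∖ Aᶜ), so 8 ∈ ((E ∪ D) ∩ (D ∩ C)) ∪ (E ∖ Aᶜ)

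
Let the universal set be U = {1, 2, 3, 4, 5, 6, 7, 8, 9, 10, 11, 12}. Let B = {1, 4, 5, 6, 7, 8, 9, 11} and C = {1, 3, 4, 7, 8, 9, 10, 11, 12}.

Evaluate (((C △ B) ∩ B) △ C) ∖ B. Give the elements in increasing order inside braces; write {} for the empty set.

C △ B = {3, 5, 6, 10, 12}
(C △ B) ∩ B = {5, 6}
((C △ B) ∩ B) △ C = {1, 3, 4, 5, 6, 7, 8, 9, 10, 11, 12}
(((C △ B) ∩ B) △ C) ∖ B = {3, 10, 12}

{3, 10, 12}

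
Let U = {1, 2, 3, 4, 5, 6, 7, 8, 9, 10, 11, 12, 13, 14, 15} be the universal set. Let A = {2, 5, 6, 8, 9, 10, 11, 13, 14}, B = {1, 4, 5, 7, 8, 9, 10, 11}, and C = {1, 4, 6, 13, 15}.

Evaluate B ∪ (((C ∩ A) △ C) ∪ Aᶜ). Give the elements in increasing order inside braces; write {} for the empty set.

C ∩ A = {6, 13}
(C ∩ A) △ C = {1, 4, 15}
Aᶜ = {1, 3, 4, 7, 12, 15}
((C ∩ A) △ C) ∪ Aᶜ = {1, 3, 4, 7, 12, 15}
B ∪ (((C ∩ A) △ C) ∪ Aᶜ) = {1, 3, 4, 5, 7, 8, 9, 10, 11, 12, 15}

{1, 3, 4, 5, 7, 8, 9, 10, 11, 12, 15}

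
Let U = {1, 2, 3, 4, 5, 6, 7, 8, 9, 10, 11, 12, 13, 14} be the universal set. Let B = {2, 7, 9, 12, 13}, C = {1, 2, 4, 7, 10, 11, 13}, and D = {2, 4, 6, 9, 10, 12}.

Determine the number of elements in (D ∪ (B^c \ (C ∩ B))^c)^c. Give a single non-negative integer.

6

B^c = {1, 3, 4, 5, 6, 8, 10, 11, 14}
C ∩ B = {2, 7, 13}
B^c \ (C ∩ B) = {1, 3, 4, 5, 6, 8, 10, 11, 14}
(B^c \ (C ∩ B))^c = {2, 7, 9, 12, 13}
D ∪ (B^c \ (C ∩ B))^c = {2, 4, 6, 7, 9, 10, 12, 13}
(D ∪ (B^c \ (C ∩ B))^c)^c = {1, 3, 5, 8, 11, 14}
|(D ∪ (B^c \ (C ∩ B))^c)^c| = 6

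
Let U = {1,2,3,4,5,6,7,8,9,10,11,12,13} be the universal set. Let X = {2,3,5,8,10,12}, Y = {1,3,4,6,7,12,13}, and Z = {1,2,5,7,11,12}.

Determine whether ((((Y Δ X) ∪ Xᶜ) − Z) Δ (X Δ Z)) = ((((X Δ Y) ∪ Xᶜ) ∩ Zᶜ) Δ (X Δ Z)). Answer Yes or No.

Y Δ X = {1,2,4,5,6,7,8,10,13}
Xᶜ = {1,4,6,7,9,11,13}
(Y Δ X) ∪ Xᶜ = {1,2,4,5,6,7,8,9,10,11,13}
((Y Δ X) ∪ Xᶜ) − Z = {4,6,8,9,10,13}
X Δ Z = {1,3,7,8,10,11}
(((Y Δ X) ∪ Xᶜ) − Z) Δ (X Δ Z) = {1,3,4,6,7,9,11,13}
X Δ Y = {1,2,4,5,6,7,8,10,13}
(X Δ Y) ∪ Xᶜ = {1,2,4,5,6,7,8,9,10,11,13}
Zᶜ = {3,4,6,8,9,10,13}
((X Δ Y) ∪ Xᶜ) ∩ Zᶜ = {4,6,8,9,10,13}
(((X Δ Y) ∪ Xᶜ) ∩ Zᶜ) Δ (X Δ Z) = {1,3,4,6,7,9,11,13}
Both equal {1,3,4,6,7,9,11,13}, so (((Y Δ X) ∪ Xᶜ) − Z) Δ (X Δ Z) = (((X Δ Y) ∪ Xᶜ) ∩ Zᶜ) Δ (X Δ Z).

Yes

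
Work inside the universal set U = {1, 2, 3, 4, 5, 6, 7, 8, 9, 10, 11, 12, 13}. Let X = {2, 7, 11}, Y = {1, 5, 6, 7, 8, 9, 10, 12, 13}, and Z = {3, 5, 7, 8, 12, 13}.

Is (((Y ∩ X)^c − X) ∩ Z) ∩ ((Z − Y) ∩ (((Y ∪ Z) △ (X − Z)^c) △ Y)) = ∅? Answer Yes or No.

Yes

Y ∩ X = {7}
(Y ∩ X)^c = {1, 2, 3, 4, 5, 6, 8, 9, 10, 11, 12, 13}
(Y ∩ X)^c − X = {1, 3, 4, 5, 6, 8, 9, 10, 12, 13}
((Y ∩ X)^c − X) ∩ Z = {3, 5, 8, 12, 13}
Z − Y = {3}
Y ∪ Z = {1, 3, 5, 6, 7, 8, 9, 10, 12, 13}
X − Z = {2, 11}
(X − Z)^c = {1, 3, 4, 5, 6, 7, 8, 9, 10, 12, 13}
(Y ∪ Z) △ (X − Z)^c = {4}
((Y ∪ Z) △ (X − Z)^c) △ Y = {1, 4, 5, 6, 7, 8, 9, 10, 12, 13}
(Z − Y) ∩ (((Y ∪ Z) △ (X − Z)^c) △ Y) = {}
{3, 5, 8, 12, 13} and {} share no elements.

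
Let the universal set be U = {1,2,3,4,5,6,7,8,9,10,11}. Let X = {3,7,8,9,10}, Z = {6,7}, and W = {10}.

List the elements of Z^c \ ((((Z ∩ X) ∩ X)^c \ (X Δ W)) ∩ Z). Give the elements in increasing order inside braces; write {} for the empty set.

{1,2,3,4,5,8,9,10,11}

Z^c = {1,2,3,4,5,8,9,10,11}
Z ∩ X = {7}
(Z ∩ X) ∩ X = {7}
((Z ∩ X) ∩ X)^c = {1,2,3,4,5,6,8,9,10,11}
X Δ W = {3,7,8,9}
((Z ∩ X) ∩ X)^c \ (X Δ W) = {1,2,4,5,6,10,11}
(((Z ∩ X) ∩ X)^c \ (X Δ W)) ∩ Z = {6}
Z^c \ ((((Z ∩ X) ∩ X)^c \ (X Δ W)) ∩ Z) = {1,2,3,4,5,8,9,10,11}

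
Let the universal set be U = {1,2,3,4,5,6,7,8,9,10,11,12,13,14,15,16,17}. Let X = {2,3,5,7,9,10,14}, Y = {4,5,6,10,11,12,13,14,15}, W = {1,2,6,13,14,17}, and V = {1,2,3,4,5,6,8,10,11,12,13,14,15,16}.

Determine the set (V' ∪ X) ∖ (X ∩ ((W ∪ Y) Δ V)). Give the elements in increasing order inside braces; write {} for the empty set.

V' = {7,9,17}
V' ∪ X = {2,3,5,7,9,10,14,17}
W ∪ Y = {1,2,4,5,6,10,11,12,13,14,15,17}
(W ∪ Y) Δ V = {3,8,16,17}
X ∩ ((W ∪ Y) Δ V) = {3}
(V' ∪ X) ∖ (X ∩ ((W ∪ Y) Δ V)) = {2,5,7,9,10,14,17}

{2,5,7,9,10,14,17}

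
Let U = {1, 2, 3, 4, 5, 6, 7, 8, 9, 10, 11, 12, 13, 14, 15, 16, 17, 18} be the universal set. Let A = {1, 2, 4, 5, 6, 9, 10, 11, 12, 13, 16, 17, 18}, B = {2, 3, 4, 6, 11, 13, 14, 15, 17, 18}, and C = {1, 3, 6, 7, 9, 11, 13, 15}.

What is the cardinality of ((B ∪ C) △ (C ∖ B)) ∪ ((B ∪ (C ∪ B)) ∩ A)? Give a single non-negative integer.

12

B ∪ C = {1, 2, 3, 4, 6, 7, 9, 11, 13, 14, 15, 17, 18}
C ∖ B = {1, 7, 9}
(B ∪ C) △ (C ∖ B) = {2, 3, 4, 6, 11, 13, 14, 15, 17, 18}
C ∪ B = {1, 2, 3, 4, 6, 7, 9, 11, 13, 14, 15, 17, 18}
B ∪ (C ∪ B) = {1, 2, 3, 4, 6, 7, 9, 11, 13, 14, 15, 17, 18}
(B ∪ (C ∪ B)) ∩ A = {1, 2, 4, 6, 9, 11, 13, 17, 18}
((B ∪ C) △ (C ∖ B)) ∪ ((B ∪ (C ∪ B)) ∩ A) = {1, 2, 3, 4, 6, 9, 11, 13, 14, 15, 17, 18}
|((B ∪ C) △ (C ∖ B)) ∪ ((B ∪ (C ∪ B)) ∩ A)| = 12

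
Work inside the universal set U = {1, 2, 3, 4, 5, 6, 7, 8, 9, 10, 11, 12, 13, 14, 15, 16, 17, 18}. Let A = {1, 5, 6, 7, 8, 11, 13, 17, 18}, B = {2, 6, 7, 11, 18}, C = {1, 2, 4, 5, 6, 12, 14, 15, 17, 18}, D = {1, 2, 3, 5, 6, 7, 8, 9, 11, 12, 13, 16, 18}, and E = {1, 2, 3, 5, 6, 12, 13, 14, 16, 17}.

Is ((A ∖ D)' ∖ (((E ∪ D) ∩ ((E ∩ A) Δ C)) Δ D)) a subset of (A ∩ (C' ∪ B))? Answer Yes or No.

No

A ∖ D = {17}
(A ∖ D)' = {1, 2, 3, 4, 5, 6, 7, 8, 9, 10, 11, 12, 13, 14, 15, 16, 18}
E ∪ D = {1, 2, 3, 5, 6, 7, 8, 9, 11, 12, 13, 14, 16, 17, 18}
E ∩ A = {1, 5, 6, 13, 17}
(E ∩ A) Δ C = {2, 4, 12, 13, 14, 15, 18}
(E ∪ D) ∩ ((E ∩ A) Δ C) = {2, 12, 13, 14, 18}
((E ∪ D) ∩ ((E ∩ A) Δ C)) Δ D = {1, 3, 5, 6, 7, 8, 9, 11, 14, 16}
(A ∖ D)' ∖ (((E ∪ D) ∩ ((E ∩ A) Δ C)) Δ D) = {2, 4, 10, 12, 13, 15, 18}
C' = {3, 7, 8, 9, 10, 11, 13, 16}
C' ∪ B = {2, 3, 6, 7, 8, 9, 10, 11, 13, 16, 18}
A ∩ (C' ∪ B) = {6, 7, 8, 11, 13, 18}
2 ∈ (A ∖ D)' ∖ (((E ∪ D) ∩ ((E ∩ A) Δ C)) Δ D) but 2 ∉ A ∩ (C' ∪ B), so the inclusion fails.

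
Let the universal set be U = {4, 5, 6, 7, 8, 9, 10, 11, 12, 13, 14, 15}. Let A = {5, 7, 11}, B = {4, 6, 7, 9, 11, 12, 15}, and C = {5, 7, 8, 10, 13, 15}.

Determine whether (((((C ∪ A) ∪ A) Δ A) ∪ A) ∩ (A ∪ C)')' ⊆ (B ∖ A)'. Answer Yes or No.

No

C ∪ A = {5, 7, 8, 10, 11, 13, 15}
(C ∪ A) ∪ A = {5, 7, 8, 10, 11, 13, 15}
((C ∪ A) ∪ A) Δ A = {8, 10, 13, 15}
(((C ∪ A) ∪ A) Δ A) ∪ A = {5, 7, 8, 10, 11, 13, 15}
A ∪ C = {5, 7, 8, 10, 11, 13, 15}
(A ∪ C)' = {4, 6, 9, 12, 14}
((((C ∪ A) ∪ A) Δ A) ∪ A) ∩ (A ∪ C)' = {}
(((((C ∪ A) ∪ A) Δ A) ∪ A) ∩ (A ∪ C)')' = {4, 5, 6, 7, 8, 9, 10, 11, 12, 13, 14, 15}
B ∖ A = {4, 6, 9, 12, 15}
(B ∖ A)' = {5, 7, 8, 10, 11, 13, 14}
4 ∈ (((((C ∪ A) ∪ A) Δ A) ∪ A) ∩ (A ∪ C)')' but 4 ∉ (B ∖ A)', so the inclusion fails.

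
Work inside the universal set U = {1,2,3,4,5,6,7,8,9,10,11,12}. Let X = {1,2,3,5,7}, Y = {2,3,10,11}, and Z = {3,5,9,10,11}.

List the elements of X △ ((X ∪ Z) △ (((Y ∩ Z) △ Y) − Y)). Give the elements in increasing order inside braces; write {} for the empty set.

{9,10,11}

X ∪ Z = {1,2,3,5,7,9,10,11}
Y ∩ Z = {3,10,11}
(Y ∩ Z) △ Y = {2}
((Y ∩ Z) △ Y) − Y = {}
(X ∪ Z) △ (((Y ∩ Z) △ Y) − Y) = {1,2,3,5,7,9,10,11}
X △ ((X ∪ Z) △ (((Y ∩ Z) △ Y) − Y)) = {9,10,11}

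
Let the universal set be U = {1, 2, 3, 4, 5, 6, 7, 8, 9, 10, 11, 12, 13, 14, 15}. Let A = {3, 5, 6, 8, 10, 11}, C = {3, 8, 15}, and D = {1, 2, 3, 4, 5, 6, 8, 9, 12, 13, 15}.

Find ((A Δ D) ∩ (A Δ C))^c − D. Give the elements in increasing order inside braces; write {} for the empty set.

{7, 14}

A Δ D = {1, 2, 4, 9, 10, 11, 12, 13, 15}
A Δ C = {5, 6, 10, 11, 15}
(A Δ D) ∩ (A Δ C) = {10, 11, 15}
((A Δ D) ∩ (A Δ C))^c = {1, 2, 3, 4, 5, 6, 7, 8, 9, 12, 13, 14}
((A Δ D) ∩ (A Δ C))^c − D = {7, 14}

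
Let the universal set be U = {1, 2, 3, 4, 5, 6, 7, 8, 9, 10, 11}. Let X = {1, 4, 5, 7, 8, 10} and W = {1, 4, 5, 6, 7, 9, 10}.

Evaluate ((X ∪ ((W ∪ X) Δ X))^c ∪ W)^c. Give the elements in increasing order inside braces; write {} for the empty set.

{8}

W ∪ X = {1, 4, 5, 6, 7, 8, 9, 10}
(W ∪ X) Δ X = {6, 9}
X ∪ ((W ∪ X) Δ X) = {1, 4, 5, 6, 7, 8, 9, 10}
(X ∪ ((W ∪ X) Δ X))^c = {2, 3, 11}
(X ∪ ((W ∪ X) Δ X))^c ∪ W = {1, 2, 3, 4, 5, 6, 7, 9, 10, 11}
((X ∪ ((W ∪ X) Δ X))^c ∪ W)^c = {8}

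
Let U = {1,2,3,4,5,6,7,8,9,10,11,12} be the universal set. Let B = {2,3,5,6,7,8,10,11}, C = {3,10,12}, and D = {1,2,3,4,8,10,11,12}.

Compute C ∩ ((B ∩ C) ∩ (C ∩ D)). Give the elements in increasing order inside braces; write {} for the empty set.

{3,10}

B ∩ C = {3,10}
C ∩ D = {3,10,12}
(B ∩ C) ∩ (C ∩ D) = {3,10}
C ∩ ((B ∩ C) ∩ (C ∩ D)) = {3,10}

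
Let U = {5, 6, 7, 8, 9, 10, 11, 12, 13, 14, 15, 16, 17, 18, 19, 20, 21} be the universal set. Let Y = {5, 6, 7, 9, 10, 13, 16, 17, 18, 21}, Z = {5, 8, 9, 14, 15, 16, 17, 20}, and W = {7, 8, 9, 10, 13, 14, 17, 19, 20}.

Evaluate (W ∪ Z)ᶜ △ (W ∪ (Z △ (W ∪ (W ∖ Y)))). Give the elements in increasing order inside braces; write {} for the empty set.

{5, 6, 7, 8, 9, 10, 11, 12, 13, 14, 15, 16, 17, 18, 19, 20, 21}

W ∪ Z = {5, 7, 8, 9, 10, 13, 14, 15, 16, 17, 19, 20}
(W ∪ Z)ᶜ = {6, 11, 12, 18, 21}
W ∖ Y = {8, 14, 19, 20}
W ∪ (W ∖ Y) = {7, 8, 9, 10, 13, 14, 17, 19, 20}
Z △ (W ∪ (W ∖ Y)) = {5, 7, 10, 13, 15, 16, 19}
W ∪ (Z △ (W ∪ (W ∖ Y))) = {5, 7, 8, 9, 10, 13, 14, 15, 16, 17, 19, 20}
(W ∪ Z)ᶜ △ (W ∪ (Z △ (W ∪ (W ∖ Y)))) = {5, 6, 7, 8, 9, 10, 11, 12, 13, 14, 15, 16, 17, 18, 19, 20, 21}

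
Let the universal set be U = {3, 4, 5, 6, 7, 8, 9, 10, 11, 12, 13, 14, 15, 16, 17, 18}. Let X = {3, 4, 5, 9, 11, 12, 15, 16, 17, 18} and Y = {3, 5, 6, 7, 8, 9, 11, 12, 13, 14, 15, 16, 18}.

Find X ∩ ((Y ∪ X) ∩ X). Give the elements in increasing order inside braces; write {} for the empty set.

{3, 4, 5, 9, 11, 12, 15, 16, 17, 18}

Y ∪ X = {3, 4, 5, 6, 7, 8, 9, 11, 12, 13, 14, 15, 16, 17, 18}
(Y ∪ X) ∩ X = {3, 4, 5, 9, 11, 12, 15, 16, 17, 18}
X ∩ ((Y ∪ X) ∩ X) = {3, 4, 5, 9, 11, 12, 15, 16, 17, 18}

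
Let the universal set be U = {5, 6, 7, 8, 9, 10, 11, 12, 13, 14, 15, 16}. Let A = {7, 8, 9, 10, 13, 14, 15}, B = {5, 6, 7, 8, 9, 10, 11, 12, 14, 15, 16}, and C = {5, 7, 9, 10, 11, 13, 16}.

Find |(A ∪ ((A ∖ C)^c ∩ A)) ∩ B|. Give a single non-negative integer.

6

A ∖ C = {8, 14, 15}
(A ∖ C)^c = {5, 6, 7, 9, 10, 11, 12, 13, 16}
(A ∖ C)^c ∩ A = {7, 9, 10, 13}
A ∪ ((A ∖ C)^c ∩ A) = {7, 8, 9, 10, 13, 14, 15}
(A ∪ ((A ∖ C)^c ∩ A)) ∩ B = {7, 8, 9, 10, 14, 15}
|(A ∪ ((A ∖ C)^c ∩ A)) ∩ B| = 6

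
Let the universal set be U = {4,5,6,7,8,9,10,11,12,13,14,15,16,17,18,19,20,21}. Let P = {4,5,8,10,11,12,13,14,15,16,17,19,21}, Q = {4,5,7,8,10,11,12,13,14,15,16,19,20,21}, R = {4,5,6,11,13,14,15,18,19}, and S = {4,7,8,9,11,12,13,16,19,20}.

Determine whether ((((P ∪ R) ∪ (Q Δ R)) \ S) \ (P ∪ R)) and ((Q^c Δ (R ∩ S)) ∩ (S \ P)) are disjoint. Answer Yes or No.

Yes

P ∪ R = {4,5,6,8,10,11,12,13,14,15,16,17,18,19,21}
Q Δ R = {6,7,8,10,12,16,18,20,21}
(P ∪ R) ∪ (Q Δ R) = {4,5,6,7,8,10,11,12,13,14,15,16,17,18,19,20,21}
((P ∪ R) ∪ (Q Δ R)) \ S = {5,6,10,14,15,17,18,21}
(((P ∪ R) ∪ (Q Δ R)) \ S) \ (P ∪ R) = {}
Q^c = {6,9,17,18}
R ∩ S = {4,11,13,19}
Q^c Δ (R ∩ S) = {4,6,9,11,13,17,18,19}
S \ P = {7,9,20}
(Q^c Δ (R ∩ S)) ∩ (S \ P) = {9}
{} and {9} share no elements.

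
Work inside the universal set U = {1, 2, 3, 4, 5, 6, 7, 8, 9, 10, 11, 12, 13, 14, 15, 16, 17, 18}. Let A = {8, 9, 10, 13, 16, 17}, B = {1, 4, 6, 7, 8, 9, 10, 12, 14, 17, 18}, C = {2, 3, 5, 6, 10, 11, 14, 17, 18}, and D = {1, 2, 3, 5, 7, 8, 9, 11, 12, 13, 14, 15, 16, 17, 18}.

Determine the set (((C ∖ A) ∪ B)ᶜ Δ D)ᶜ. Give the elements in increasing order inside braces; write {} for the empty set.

{4, 6, 10, 13, 15, 16}

C ∖ A = {2, 3, 5, 6, 11, 14, 18}
(C ∖ A) ∪ B = {1, 2, 3, 4, 5, 6, 7, 8, 9, 10, 11, 12, 14, 17, 18}
((C ∖ A) ∪ B)ᶜ = {13, 15, 16}
((C ∖ A) ∪ B)ᶜ Δ D = {1, 2, 3, 5, 7, 8, 9, 11, 12, 14, 17, 18}
(((C ∖ A) ∪ B)ᶜ Δ D)ᶜ = {4, 6, 10, 13, 15, 16}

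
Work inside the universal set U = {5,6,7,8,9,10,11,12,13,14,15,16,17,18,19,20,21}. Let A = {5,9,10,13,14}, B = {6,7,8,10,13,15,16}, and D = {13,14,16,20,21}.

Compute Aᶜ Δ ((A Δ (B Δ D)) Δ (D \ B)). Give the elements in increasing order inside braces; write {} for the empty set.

{5,9,11,12,13,14,16,17,18,19,20,21}

Aᶜ = {6,7,8,11,12,15,16,17,18,19,20,21}
B Δ D = {6,7,8,10,14,15,20,21}
A Δ (B Δ D) = {5,6,7,8,9,13,15,20,21}
D \ B = {14,20,21}
(A Δ (B Δ D)) Δ (D \ B) = {5,6,7,8,9,13,14,15}
Aᶜ Δ ((A Δ (B Δ D)) Δ (D \ B)) = {5,9,11,12,13,14,16,17,18,19,20,21}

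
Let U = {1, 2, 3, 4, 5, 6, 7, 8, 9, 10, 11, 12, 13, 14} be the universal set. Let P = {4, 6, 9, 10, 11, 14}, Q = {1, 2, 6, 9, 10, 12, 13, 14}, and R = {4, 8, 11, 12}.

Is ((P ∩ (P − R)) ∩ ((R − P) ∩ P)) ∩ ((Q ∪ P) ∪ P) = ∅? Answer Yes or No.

P − R = {6, 9, 10, 14}
P ∩ (P − R) = {6, 9, 10, 14}
R − P = {8, 12}
(R − P) ∩ P = {}
(P ∩ (P − R)) ∩ ((R − P) ∩ P) = {}
Q ∪ P = {1, 2, 4, 6, 9, 10, 11, 12, 13, 14}
(Q ∪ P) ∪ P = {1, 2, 4, 6, 9, 10, 11, 12, 13, 14}
{} and {1, 2, 4, 6, 9, 10, 11, 12, 13, 14} share no elements.

Yes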